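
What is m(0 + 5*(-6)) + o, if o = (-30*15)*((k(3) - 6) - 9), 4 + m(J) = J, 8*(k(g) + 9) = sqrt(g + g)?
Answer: 10766 - 225*sqrt(6)/4 ≈ 10628.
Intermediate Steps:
k(g) = -9 + sqrt(2)*sqrt(g)/8 (k(g) = -9 + sqrt(g + g)/8 = -9 + sqrt(2*g)/8 = -9 + (sqrt(2)*sqrt(g))/8 = -9 + sqrt(2)*sqrt(g)/8)
m(J) = -4 + J
o = 10800 - 225*sqrt(6)/4 (o = (-30*15)*(((-9 + sqrt(2)*sqrt(3)/8) - 6) - 9) = -450*(((-9 + sqrt(6)/8) - 6) - 9) = -450*((-15 + sqrt(6)/8) - 9) = -450*(-24 + sqrt(6)/8) = 10800 - 225*sqrt(6)/4 ≈ 10662.)
m(0 + 5*(-6)) + o = (-4 + (0 + 5*(-6))) + (10800 - 225*sqrt(6)/4) = (-4 + (0 - 30)) + (10800 - 225*sqrt(6)/4) = (-4 - 30) + (10800 - 225*sqrt(6)/4) = -34 + (10800 - 225*sqrt(6)/4) = 10766 - 225*sqrt(6)/4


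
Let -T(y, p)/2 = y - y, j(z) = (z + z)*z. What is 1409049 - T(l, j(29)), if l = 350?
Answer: 1409049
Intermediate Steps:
j(z) = 2*z**2 (j(z) = (2*z)*z = 2*z**2)
T(y, p) = 0 (T(y, p) = -2*(y - y) = -2*0 = 0)
1409049 - T(l, j(29)) = 1409049 - 1*0 = 1409049 + 0 = 1409049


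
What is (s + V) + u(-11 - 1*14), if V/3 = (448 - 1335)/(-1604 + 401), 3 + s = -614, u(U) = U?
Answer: -256555/401 ≈ -639.79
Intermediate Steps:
s = -617 (s = -3 - 614 = -617)
V = 887/401 (V = 3*((448 - 1335)/(-1604 + 401)) = 3*(-887/(-1203)) = 3*(-887*(-1/1203)) = 3*(887/1203) = 887/401 ≈ 2.2120)
(s + V) + u(-11 - 1*14) = (-617 + 887/401) + (-11 - 1*14) = -246530/401 + (-11 - 14) = -246530/401 - 25 = -256555/401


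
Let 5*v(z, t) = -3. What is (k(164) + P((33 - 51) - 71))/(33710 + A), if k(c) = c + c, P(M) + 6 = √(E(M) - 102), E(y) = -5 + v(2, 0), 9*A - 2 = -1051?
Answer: 2898/302341 + 9*I*√2690/1511705 ≈ 0.0095852 + 0.00030878*I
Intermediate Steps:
v(z, t) = -⅗ (v(z, t) = (⅕)*(-3) = -⅗)
A = -1049/9 (A = 2/9 + (⅑)*(-1051) = 2/9 - 1051/9 = -1049/9 ≈ -116.56)
E(y) = -28/5 (E(y) = -5 - ⅗ = -28/5)
P(M) = -6 + I*√2690/5 (P(M) = -6 + √(-28/5 - 102) = -6 + √(-538/5) = -6 + I*√2690/5)
k(c) = 2*c
(k(164) + P((33 - 51) - 71))/(33710 + A) = (2*164 + (-6 + I*√2690/5))/(33710 - 1049/9) = (328 + (-6 + I*√2690/5))/(302341/9) = (322 + I*√2690/5)*(9/302341) = 2898/302341 + 9*I*√2690/1511705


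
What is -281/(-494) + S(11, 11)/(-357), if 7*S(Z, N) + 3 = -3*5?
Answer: 237037/411502 ≈ 0.57603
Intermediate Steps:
S(Z, N) = -18/7 (S(Z, N) = -3/7 + (-3*5)/7 = -3/7 + (⅐)*(-15) = -3/7 - 15/7 = -18/7)
-281/(-494) + S(11, 11)/(-357) = -281/(-494) - 18/7/(-357) = -281*(-1/494) - 18/7*(-1/357) = 281/494 + 6/833 = 237037/411502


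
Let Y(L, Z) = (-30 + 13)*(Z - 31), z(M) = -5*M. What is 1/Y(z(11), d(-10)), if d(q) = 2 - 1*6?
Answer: 1/595 ≈ 0.0016807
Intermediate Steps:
d(q) = -4 (d(q) = 2 - 6 = -4)
Y(L, Z) = 527 - 17*Z (Y(L, Z) = -17*(-31 + Z) = 527 - 17*Z)
1/Y(z(11), d(-10)) = 1/(527 - 17*(-4)) = 1/(527 + 68) = 1/595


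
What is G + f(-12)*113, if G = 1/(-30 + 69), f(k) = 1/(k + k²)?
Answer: 1513/1716 ≈ 0.88170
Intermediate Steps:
G = 1/39 ≈ 0.025641
G + f(-12)*113 = 1/39 + (1/((-12)*(1 - 12)))*113 = 1/39 - 1/12/(-11)*113 = 1/39 - 1/12*(-1/11)*113 = 1/39 + (1/132)*113 = 1/39 + 113/132 = 1513/1716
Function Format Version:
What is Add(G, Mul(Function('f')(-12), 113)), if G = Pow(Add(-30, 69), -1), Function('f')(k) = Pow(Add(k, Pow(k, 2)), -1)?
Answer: Rational(1513, 1716) ≈ 0.88170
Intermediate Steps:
G = Rational(1, 39) (G = Pow(39, -1) = Rational(1, 39) ≈ 0.025641)
Add(G, Mul(Function('f')(-12), 113)) = Add(Rational(1, 39), Mul(Mul(Pow(-12, -1), Pow(Add(1, -12), -1)), 113)) = Add(Rational(1, 39), Mul(Mul(Rational(-1, 12), Pow(-11, -1)), 113)) = Add(Rational(1, 39), Mul(Mul(Rational(-1, 12), Rational(-1, 11)), 113)) = Add(Rational(1, 39), Mul(Rational(1, 132), 113)) = Add(Rational(1, 39), Rational(113, 132)) = Rational(1513, 1716)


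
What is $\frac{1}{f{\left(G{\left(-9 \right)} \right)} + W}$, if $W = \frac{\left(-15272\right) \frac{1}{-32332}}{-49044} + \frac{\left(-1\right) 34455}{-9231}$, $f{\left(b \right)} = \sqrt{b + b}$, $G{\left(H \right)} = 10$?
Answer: $- \frac{1388399053541037134171934}{2257238628490985093224391} + \frac{743946871776962670020808 \sqrt{5}}{2257238628490985093224391} \approx 0.12188$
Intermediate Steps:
$f{\left(b \right)} = \sqrt{2} \sqrt{b}$ ($f{\left(b \right)} = \sqrt{2 b} = \sqrt{2} \sqrt{b}$)
$W = \frac{2276451205117}{609896250102}$ ($W = \left(-15272\right) \left(- \frac{1}{32332}\right) \left(- \frac{1}{49044}\right) - - \frac{11485}{3077} = \frac{3818}{8083} \left(- \frac{1}{49044}\right) + \frac{11485}{3077} = - \frac{1909}{198211326} + \frac{11485}{3077} = \frac{2276451205117}{609896250102} \approx 3.7325$)
$\frac{1}{f{\left(G{\left(-9 \right)} \right)} + W} = \frac{1}{\sqrt{2} \sqrt{10} + \frac{2276451205117}{609896250102}} = \frac{1}{2 \sqrt{5} + \frac{2276451205117}{609896250102}} = \frac{1}{\frac{2276451205117}{609896250102} + 2 \sqrt{5}}$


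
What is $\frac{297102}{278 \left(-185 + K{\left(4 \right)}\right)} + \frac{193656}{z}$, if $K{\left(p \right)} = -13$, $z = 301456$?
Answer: $- \frac{410956144}{86423667} \approx -4.7551$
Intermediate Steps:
$\frac{297102}{278 \left(-185 + K{\left(4 \right)}\right)} + \frac{193656}{z} = \frac{297102}{278 \left(-185 - 13\right)} + \frac{193656}{301456} = \frac{297102}{278 \left(-198\right)} + 193656 \cdot \frac{1}{301456} = \frac{297102}{-55044} + \frac{24207}{37682} = 297102 \left(- \frac{1}{55044}\right) + \frac{24207}{37682} = - \frac{49517}{9174} + \frac{24207}{37682} = - \frac{410956144}{86423667}$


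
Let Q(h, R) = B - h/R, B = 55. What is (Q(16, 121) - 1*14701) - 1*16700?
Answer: -3792882/121 ≈ -31346.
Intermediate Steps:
Q(h, R) = 55 - h/R
(Q(16, 121) - 1*14701) - 1*16700 = ((55 - 1*16/121) - 1*14701) - 1*16700 = ((55 - 1*16*1/121) - 14701) - 16700 = ((55 - 16/121) - 14701) - 16700 = (6639/121 - 14701) - 16700 = -1772182/121 - 16700 = -3792882/121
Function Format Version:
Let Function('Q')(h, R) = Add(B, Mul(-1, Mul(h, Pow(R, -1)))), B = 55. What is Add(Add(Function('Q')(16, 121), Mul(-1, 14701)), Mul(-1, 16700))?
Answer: Rational(-3792882, 121) ≈ -31346.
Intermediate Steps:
Function('Q')(h, R) = Add(55, Mul(-1, h, Pow(R, -1))) (Function('Q')(h, R) = Add(55, Mul(-1, Mul(h, Pow(R, -1)))) = Add(55, Mul(-1, h, Pow(R, -1))))
Add(Add(Function('Q')(16, 121), Mul(-1, 14701)), Mul(-1, 16700)) = Add(Add(Add(55, Mul(-1, 16, Pow(121, -1))), Mul(-1, 14701)), Mul(-1, 16700)) = Add(Add(Add(55, Mul(-1, 16, Rational(1, 121))), -14701), -16700) = Add(Add(Add(55, Rational(-16, 121)), -14701), -16700) = Add(Add(Rational(6639, 121), -14701), -16700) = Add(Rational(-1772182, 121), -16700) = Rational(-3792882, 121)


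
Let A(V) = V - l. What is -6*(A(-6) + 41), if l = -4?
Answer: -234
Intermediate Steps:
A(V) = 4 + V (A(V) = V - 1*(-4) = V + 4 = 4 + V)
-6*(A(-6) + 41) = -6*((4 - 6) + 41) = -6*(-2 + 41) = -6*39 = -234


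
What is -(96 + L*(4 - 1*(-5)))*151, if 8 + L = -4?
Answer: 1812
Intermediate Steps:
L = -12 (L = -8 - 4 = -12)
-(96 + L*(4 - 1*(-5)))*151 = -(96 - 12*(4 - 1*(-5)))*151 = -(96 - 12*(4 + 5))*151 = -(96 - 12*9)*151 = -(96 - 108)*151 = -(-12)*151 = -1*(-1812) = 1812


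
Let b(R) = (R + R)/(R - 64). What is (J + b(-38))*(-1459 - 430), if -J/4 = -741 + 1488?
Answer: 287789150/51 ≈ 5.6429e+6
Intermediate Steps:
J = -2988 (J = -4*(-741 + 1488) = -4*747 = -2988)
b(R) = 2*R/(-64 + R) (b(R) = (2*R)/(-64 + R) = 2*R/(-64 + R))
(J + b(-38))*(-1459 - 430) = (-2988 + 2*(-38)/(-64 - 38))*(-1459 - 430) = (-2988 + 2*(-38)/(-102))*(-1889) = (-2988 + 2*(-38)*(-1/102))*(-1889) = (-2988 + 38/51)*(-1889) = -152350/51*(-1889) = 287789150/51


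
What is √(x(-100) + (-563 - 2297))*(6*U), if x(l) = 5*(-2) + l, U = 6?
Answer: 108*I*√330 ≈ 1961.9*I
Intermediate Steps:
x(l) = -10 + l
√(x(-100) + (-563 - 2297))*(6*U) = √((-10 - 100) + (-563 - 2297))*(6*6) = √(-110 - 2860)*36 = √(-2970)*36 = (3*I*√330)*36 = 108*I*√330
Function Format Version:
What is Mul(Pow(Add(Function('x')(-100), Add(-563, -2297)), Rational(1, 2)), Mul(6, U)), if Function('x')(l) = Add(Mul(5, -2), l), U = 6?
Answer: Mul(108, I, Pow(330, Rational(1, 2))) ≈ Mul(1961.9, I)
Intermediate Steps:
Function('x')(l) = Add(-10, l)
Mul(Pow(Add(Function('x')(-100), Add(-563, -2297)), Rational(1, 2)), Mul(6, U)) = Mul(Pow(Add(Add(-10, -100), Add(-563, -2297)), Rational(1, 2)), Mul(6, 6)) = Mul(Pow(Add(-110, -2860), Rational(1, 2)), 36) = Mul(Pow(-2970, Rational(1, 2)), 36) = Mul(Mul(3, I, Pow(330, Rational(1, 2))), 36) = Mul(108, I, Pow(330, Rational(1, 2)))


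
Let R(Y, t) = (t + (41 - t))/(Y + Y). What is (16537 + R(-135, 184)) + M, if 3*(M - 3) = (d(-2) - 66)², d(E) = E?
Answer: 4881919/270 ≈ 18081.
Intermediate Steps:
R(Y, t) = 41/(2*Y) (R(Y, t) = 41/((2*Y)) = 41*(1/(2*Y)) = 41/(2*Y))
M = 4633/3 (M = 3 + (-2 - 66)²/3 = 3 + (⅓)*(-68)² = 3 + (⅓)*4624 = 3 + 4624/3 = 4633/3 ≈ 1544.3)
(16537 + R(-135, 184)) + M = (16537 + (41/2)/(-135)) + 4633/3 = (16537 + (41/2)*(-1/135)) + 4633/3 = (16537 - 41/270) + 4633/3 = 4464949/270 + 4633/3 = 4881919/270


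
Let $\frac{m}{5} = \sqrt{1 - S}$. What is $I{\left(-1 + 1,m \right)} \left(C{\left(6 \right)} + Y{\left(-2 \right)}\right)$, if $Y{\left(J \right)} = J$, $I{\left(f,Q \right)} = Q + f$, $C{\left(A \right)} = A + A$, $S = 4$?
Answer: $50 i \sqrt{3} \approx 86.603 i$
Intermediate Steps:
$C{\left(A \right)} = 2 A$
$m = 5 i \sqrt{3}$ ($m = 5 \sqrt{1 - 4} = 5 \sqrt{-3} = 5 i \sqrt{3} \approx 8.6602 i$)
$I{\left(-1 + 1,m \right)} \left(C{\left(6 \right)} + Y{\left(-2 \right)}\right) = \left(5 i \sqrt{3} + \left(-1 + 1\right)\right) \left(2 \cdot 6 - 2\right) = \left(5 i \sqrt{3} + 0\right) \left(12 - 2\right) = 5 i \sqrt{3} \cdot 10 = 50 i \sqrt{3}$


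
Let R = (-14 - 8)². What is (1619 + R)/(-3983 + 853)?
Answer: -2103/3130 ≈ -0.67188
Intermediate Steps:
R = 484 (R = (-22)² = 484)
(1619 + R)/(-3983 + 853) = (1619 + 484)/(-3983 + 853) = 2103/(-3130) = 2103*(-1/3130) = -2103/3130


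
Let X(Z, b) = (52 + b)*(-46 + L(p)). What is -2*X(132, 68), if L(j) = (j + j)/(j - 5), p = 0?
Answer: 11040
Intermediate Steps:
L(j) = 2*j/(-5 + j) (L(j) = (2*j)/(-5 + j) = 2*j/(-5 + j))
X(Z, b) = -2392 - 46*b (X(Z, b) = (52 + b)*(-46 + 2*0/(-5 + 0)) = (52 + b)*(-46 + 2*0/(-5)) = (52 + b)*(-46 + 2*0*(-⅕)) = (52 + b)*(-46 + 0) = (52 + b)*(-46) = -2392 - 46*b)
-2*X(132, 68) = -2*(-2392 - 46*68) = -2*(-2392 - 3128) = -2*(-5520) = 11040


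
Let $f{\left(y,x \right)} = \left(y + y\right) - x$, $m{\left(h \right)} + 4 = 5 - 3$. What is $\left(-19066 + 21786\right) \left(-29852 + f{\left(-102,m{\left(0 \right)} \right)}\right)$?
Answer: $-81746880$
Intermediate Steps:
$m{\left(h \right)} = -2$ ($m{\left(h \right)} = -4 + \left(5 - 3\right) = -4 + 2 = -2$)
$f{\left(y,x \right)} = - x + 2 y$ ($f{\left(y,x \right)} = 2 y - x = - x + 2 y$)
$\left(-19066 + 21786\right) \left(-29852 + f{\left(-102,m{\left(0 \right)} \right)}\right) = \left(-19066 + 21786\right) \left(-29852 + \left(\left(-1\right) \left(-2\right) + 2 \left(-102\right)\right)\right) = 2720 \left(-29852 + \left(2 - 204\right)\right) = 2720 \left(-29852 - 202\right) = 2720 \left(-30054\right) = -81746880$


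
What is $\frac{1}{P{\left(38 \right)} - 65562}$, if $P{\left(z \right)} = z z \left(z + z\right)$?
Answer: $\frac{1}{44182} \approx 2.2634 \cdot 10^{-5}$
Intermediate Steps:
$P{\left(z \right)} = 2 z^{3}$ ($P{\left(z \right)} = z^{2} \cdot 2 z = 2 z^{3}$)
$\frac{1}{P{\left(38 \right)} - 65562} = \frac{1}{2 \cdot 38^{3} - 65562} = \frac{1}{2 \cdot 54872 - 65562} = \frac{1}{109744 - 65562} = \frac{1}{44182}$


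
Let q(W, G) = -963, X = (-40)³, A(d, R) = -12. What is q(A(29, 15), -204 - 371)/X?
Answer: 963/64000 ≈ 0.015047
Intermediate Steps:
X = -64000
q(A(29, 15), -204 - 371)/X = -963/(-64000) = -963*(-1/64000) = 963/64000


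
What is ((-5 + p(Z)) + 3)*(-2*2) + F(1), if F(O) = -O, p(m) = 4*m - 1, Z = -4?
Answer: 75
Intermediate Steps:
p(m) = -1 + 4*m
((-5 + p(Z)) + 3)*(-2*2) + F(1) = ((-5 + (-1 + 4*(-4))) + 3)*(-2*2) - 1*1 = ((-5 + (-1 - 16)) + 3)*(-4) - 1 = ((-5 - 17) + 3)*(-4) - 1 = (-22 + 3)*(-4) - 1 = -19*(-4) - 1 = 76 - 1 = 75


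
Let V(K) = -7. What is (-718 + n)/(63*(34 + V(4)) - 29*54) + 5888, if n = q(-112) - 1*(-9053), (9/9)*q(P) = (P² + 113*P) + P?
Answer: 802991/135 ≈ 5948.1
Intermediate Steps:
q(P) = P² + 114*P (q(P) = (P² + 113*P) + P = P² + 114*P)
n = 8829 (n = -112*(114 - 112) - 1*(-9053) = -112*2 + 9053 = -224 + 9053 = 8829)
(-718 + n)/(63*(34 + V(4)) - 29*54) + 5888 = (-718 + 8829)/(63*(34 - 7) - 29*54) + 5888 = 8111/(63*27 - 1566) + 5888 = 8111/(1701 - 1566) + 5888 = 8111/135 + 5888 = 802991/135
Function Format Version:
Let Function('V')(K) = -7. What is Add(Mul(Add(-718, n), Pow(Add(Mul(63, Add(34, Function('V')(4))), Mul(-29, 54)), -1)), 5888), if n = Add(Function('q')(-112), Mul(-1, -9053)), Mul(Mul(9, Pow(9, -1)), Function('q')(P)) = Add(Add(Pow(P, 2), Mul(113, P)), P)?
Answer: Rational(802991, 135) ≈ 5948.1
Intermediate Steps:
Function('q')(P) = Add(Pow(P, 2), Mul(114, P)) (Function('q')(P) = Add(Add(Pow(P, 2), Mul(113, P)), P) = Add(Pow(P, 2), Mul(114, P)))
n = 8829 (n = Add(Mul(-112, Add(114, -112)), Mul(-1, -9053)) = Add(Mul(-112, 2), 9053) = Add(-224, 9053) = 8829)
Add(Mul(Add(-718, n), Pow(Add(Mul(63, Add(34, Function('V')(4))), Mul(-29, 54)), -1)), 5888) = Add(Mul(Add(-718, 8829), Pow(Add(Mul(63, Add(34, -7)), Mul(-29, 54)), -1)), 5888) = Add(Mul(8111, Pow(Add(Mul(63, 27), -1566), -1)), 5888) = Add(Mul(8111, Pow(Add(1701, -1566), -1)), 5888) = Add(Mul(8111, Pow(135, -1)), 5888) = Add(Mul(8111, Rational(1, 135)), 5888) = Add(Rational(8111, 135), 5888) = Rational(802991, 135)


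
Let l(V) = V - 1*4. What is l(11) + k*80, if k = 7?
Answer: 567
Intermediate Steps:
l(V) = -4 + V (l(V) = V - 4 = -4 + V)
l(11) + k*80 = (-4 + 11) + 7*80 = 7 + 560 = 567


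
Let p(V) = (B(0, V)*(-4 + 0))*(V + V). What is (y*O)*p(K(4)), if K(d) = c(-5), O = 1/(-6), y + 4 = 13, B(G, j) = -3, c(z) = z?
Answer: 180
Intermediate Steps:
y = 9 (y = -4 + 13 = 9)
O = -1/6 ≈ -0.16667
K(d) = -5
p(V) = 24*V (p(V) = (-3*(-4 + 0))*(V + V) = (-3*(-4))*(2*V) = 12*(2*V) = 24*V)
(y*O)*p(K(4)) = (9*(-1/6))*(24*(-5)) = -3/2*(-120) = 180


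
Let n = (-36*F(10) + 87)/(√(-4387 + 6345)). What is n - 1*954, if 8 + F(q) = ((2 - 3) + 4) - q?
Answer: -954 + 57*√1958/178 ≈ -939.83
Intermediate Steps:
F(q) = -5 - q (F(q) = -8 + (((2 - 3) + 4) - q) = -8 + ((-1 + 4) - q) = -8 + (3 - q) = -5 - q)
n = 57*√1958/178 (n = (-36*(-5 - 1*10) + 87)/(√(-4387 + 6345)) = (-36*(-5 - 10) + 87)/(√1958) = (-36*(-15) + 87)*(√1958/1958) = (540 + 87)*(√1958/1958) = 627*(√1958/1958) = 57*√1958/178 ≈ 14.170)
n - 1*954 = 57*√1958/178 - 1*954 = 57*√1958/178 - 954 = -954 + 57*√1958/178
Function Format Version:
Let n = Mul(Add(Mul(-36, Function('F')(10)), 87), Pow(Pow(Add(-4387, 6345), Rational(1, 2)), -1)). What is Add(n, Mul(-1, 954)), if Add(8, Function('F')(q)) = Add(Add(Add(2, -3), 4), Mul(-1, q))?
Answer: Add(-954, Mul(Rational(57, 178), Pow(1958, Rational(1, 2)))) ≈ -939.83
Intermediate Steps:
Function('F')(q) = Add(-5, Mul(-1, q)) (Function('F')(q) = Add(-8, Add(Add(Add(2, -3), 4), Mul(-1, q))) = Add(-8, Add(Add(-1, 4), Mul(-1, q))) = Add(-8, Add(3, Mul(-1, q))) = Add(-5, Mul(-1, q)))
n = Mul(Rational(57, 178), Pow(1958, Rational(1, 2))) (n = Mul(Add(Mul(-36, Add(-5, Mul(-1, 10))), 87), Pow(Pow(Add(-4387, 6345), Rational(1, 2)), -1)) = Mul(Add(Mul(-36, Add(-5, -10)), 87), Pow(Pow(1958, Rational(1, 2)), -1)) = Mul(Add(Mul(-36, -15), 87), Mul(Rational(1, 1958), Pow(1958, Rational(1, 2)))) = Mul(Add(540, 87), Mul(Rational(1, 1958), Pow(1958, Rational(1, 2)))) = Mul(627, Mul(Rational(1, 1958), Pow(1958, Rational(1, 2)))) = Mul(Rational(57, 178), Pow(1958, Rational(1, 2))) ≈ 14.170)
Add(n, Mul(-1, 954)) = Add(Mul(Rational(57, 178), Pow(1958, Rational(1, 2))), Mul(-1, 954)) = Add(Mul(Rational(57, 178), Pow(1958, Rational(1, 2))), -954) = Add(-954, Mul(Rational(57, 178), Pow(1958, Rational(1, 2))))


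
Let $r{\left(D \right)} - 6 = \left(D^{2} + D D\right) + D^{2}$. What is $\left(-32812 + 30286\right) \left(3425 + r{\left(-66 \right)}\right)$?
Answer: $-41676474$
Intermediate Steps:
$r{\left(D \right)} = 6 + 3 D^{2}$ ($r{\left(D \right)} = 6 + \left(\left(D^{2} + D D\right) + D^{2}\right) = 6 + \left(\left(D^{2} + D^{2}\right) + D^{2}\right) = 6 + \left(2 D^{2} + D^{2}\right) = 6 + 3 D^{2}$)
$\left(-32812 + 30286\right) \left(3425 + r{\left(-66 \right)}\right) = \left(-32812 + 30286\right) \left(3425 + \left(6 + 3 \left(-66\right)^{2}\right)\right) = - 2526 \left(3425 + \left(6 + 3 \cdot 4356\right)\right) = - 2526 \left(3425 + \left(6 + 13068\right)\right) = - 2526 \left(3425 + 13074\right) = \left(-2526\right) 16499 = -41676474$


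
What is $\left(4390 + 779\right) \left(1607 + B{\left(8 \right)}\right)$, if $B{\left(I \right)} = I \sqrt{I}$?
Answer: $8306583 + 82704 \sqrt{2} \approx 8.4236 \cdot 10^{6}$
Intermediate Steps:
$B{\left(I \right)} = I^{\frac{3}{2}}$
$\left(4390 + 779\right) \left(1607 + B{\left(8 \right)}\right) = \left(4390 + 779\right) \left(1607 + 8^{\frac{3}{2}}\right) = 5169 \left(1607 + 16 \sqrt{2}\right) = 8306583 + 82704 \sqrt{2}$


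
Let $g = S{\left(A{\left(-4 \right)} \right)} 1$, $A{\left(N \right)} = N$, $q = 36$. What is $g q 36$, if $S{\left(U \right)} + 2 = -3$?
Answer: $-6480$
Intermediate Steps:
$S{\left(U \right)} = -5$ ($S{\left(U \right)} = -2 - 3 = -5$)
$g = -5$ ($g = \left(-5\right) 1 = -5$)
$g q 36 = \left(-5\right) 36 \cdot 36 = \left(-180\right) 36 = -6480$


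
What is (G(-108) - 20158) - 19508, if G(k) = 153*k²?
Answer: 1744926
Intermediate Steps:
(G(-108) - 20158) - 19508 = (153*(-108)² - 20158) - 19508 = (153*11664 - 20158) - 19508 = (1784592 - 20158) - 19508 = 1764434 - 19508 = 1744926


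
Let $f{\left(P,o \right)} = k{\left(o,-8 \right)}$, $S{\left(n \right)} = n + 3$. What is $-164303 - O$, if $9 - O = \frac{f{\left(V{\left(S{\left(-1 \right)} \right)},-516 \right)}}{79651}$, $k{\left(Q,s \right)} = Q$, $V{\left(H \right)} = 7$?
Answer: $- \frac{13087615628}{79651} \approx -1.6431 \cdot 10^{5}$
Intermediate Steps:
$S{\left(n \right)} = 3 + n$
$f{\left(P,o \right)} = o$
$O = \frac{717375}{79651}$ ($O = 9 - - \frac{516}{79651} = 9 + \frac{516}{79651} = \frac{717375}{79651} \approx 9.0065$)
$-164303 - O = -164303 - \frac{717375}{79651} = - \frac{13087615628}{79651}$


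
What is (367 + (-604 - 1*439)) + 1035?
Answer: 359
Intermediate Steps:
(367 + (-604 - 1*439)) + 1035 = (367 + (-604 - 439)) + 1035 = (367 - 1043) + 1035 = -676 + 1035 = 359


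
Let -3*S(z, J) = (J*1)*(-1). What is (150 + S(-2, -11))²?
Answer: 192721/9 ≈ 21413.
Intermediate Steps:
S(z, J) = J/3 (S(z, J) = -J*1*(-1)/3 = -J*(-1)/3 = -(-1)*J/3 = J/3)
(150 + S(-2, -11))² = (150 + (⅓)*(-11))² = (150 - 11/3)² = (439/3)² = 192721/9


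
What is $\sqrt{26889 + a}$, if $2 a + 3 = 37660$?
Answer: $\frac{\sqrt{182870}}{2} \approx 213.82$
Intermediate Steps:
$a = \frac{37657}{2}$ ($a = - \frac{3}{2} + \frac{1}{2} \cdot 37660 = - \frac{3}{2} + 18830 = \frac{37657}{2} \approx 18829.0$)
$\sqrt{26889 + a} = \sqrt{26889 + \frac{37657}{2}} = \sqrt{\frac{91435}{2}} = \frac{\sqrt{182870}}{2}$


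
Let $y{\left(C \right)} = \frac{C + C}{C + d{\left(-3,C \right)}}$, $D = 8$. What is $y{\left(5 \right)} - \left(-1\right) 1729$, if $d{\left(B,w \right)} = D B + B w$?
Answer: $\frac{29388}{17} \approx 1728.7$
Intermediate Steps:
$d{\left(B,w \right)} = 8 B + B w$
$y{\left(C \right)} = \frac{2 C}{-24 - 2 C}$ ($y{\left(C \right)} = \frac{C + C}{C - 3 \left(8 + C\right)} = \frac{2 C}{C - \left(24 + 3 C\right)} = \frac{2 C}{-24 - 2 C}$)
$y{\left(5 \right)} - \left(-1\right) 1729 = \frac{5}{-12 - 5} - \left(-1\right) 1729 = \frac{5}{-12 - 5} - -1729 = \frac{5}{-17} + 1729 = 5 \left(- \frac{1}{17}\right) + 1729 = - \frac{5}{17} + 1729 = \frac{29388}{17}$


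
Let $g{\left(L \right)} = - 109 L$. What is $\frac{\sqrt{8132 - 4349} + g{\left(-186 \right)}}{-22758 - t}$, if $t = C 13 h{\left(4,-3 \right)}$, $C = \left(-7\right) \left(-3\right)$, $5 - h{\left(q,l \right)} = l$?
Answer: $- \frac{3379}{4157} - \frac{\sqrt{3783}}{24942} \approx -0.81531$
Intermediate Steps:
$h{\left(q,l \right)} = 5 - l$
$C = 21$
$t = 2184$ ($t = 21 \cdot 13 \left(5 - -3\right) = 273 \left(5 + 3\right) = 273 \cdot 8 = 2184$)
$\frac{\sqrt{8132 - 4349} + g{\left(-186 \right)}}{-22758 - t} = \frac{\sqrt{8132 - 4349} - -20274}{-22758 - 2184} = \frac{\sqrt{3783} + 20274}{-22758 - 2184} = \frac{20274 + \sqrt{3783}}{-24942} = \left(20274 + \sqrt{3783}\right) \left(- \frac{1}{24942}\right) = - \frac{3379}{4157} - \frac{\sqrt{3783}}{24942}$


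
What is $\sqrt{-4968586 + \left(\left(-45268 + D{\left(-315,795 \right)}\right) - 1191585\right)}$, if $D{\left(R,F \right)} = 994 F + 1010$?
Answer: $i \sqrt{5414199} \approx 2326.8 i$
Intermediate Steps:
$D{\left(R,F \right)} = 1010 + 994 F$
$\sqrt{-4968586 + \left(\left(-45268 + D{\left(-315,795 \right)}\right) - 1191585\right)} = \sqrt{-4968586 + \left(\left(-45268 + \left(1010 + 994 \cdot 795\right)\right) - 1191585\right)} = \sqrt{-4968586 + \left(\left(-45268 + \left(1010 + 790230\right)\right) - 1191585\right)} = \sqrt{-4968586 + \left(\left(-45268 + 791240\right) - 1191585\right)} = \sqrt{-4968586 + \left(745972 - 1191585\right)} = \sqrt{-4968586 - 445613} = \sqrt{-5414199} = i \sqrt{5414199}$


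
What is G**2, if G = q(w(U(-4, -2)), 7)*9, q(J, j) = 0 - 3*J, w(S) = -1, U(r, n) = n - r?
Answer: 729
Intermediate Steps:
q(J, j) = -3*J
G = 27 (G = -3*(-1)*9 = 3*9 = 27)
G**2 = 27**2 = 729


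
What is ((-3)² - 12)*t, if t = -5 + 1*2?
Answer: 9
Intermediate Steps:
t = -3 (t = -5 + 2 = -3)
((-3)² - 12)*t = ((-3)² - 12)*(-3) = (9 - 12)*(-3) = -3*(-3) = 9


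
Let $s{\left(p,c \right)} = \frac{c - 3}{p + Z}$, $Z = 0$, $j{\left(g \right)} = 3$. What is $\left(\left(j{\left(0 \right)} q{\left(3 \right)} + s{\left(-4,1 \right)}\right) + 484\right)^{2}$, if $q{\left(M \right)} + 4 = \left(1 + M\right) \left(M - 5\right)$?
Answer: $\frac{804609}{4} \approx 2.0115 \cdot 10^{5}$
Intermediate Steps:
$q{\left(M \right)} = -4 + \left(1 + M\right) \left(-5 + M\right)$ ($q{\left(M \right)} = -4 + \left(1 + M\right) \left(M - 5\right) = -4 + \left(1 + M\right) \left(-5 + M\right)$)
$s{\left(p,c \right)} = \frac{-3 + c}{p}$ ($s{\left(p,c \right)} = \frac{c - 3}{p + 0} = \frac{-3 + c}{p}$)
$\left(\left(j{\left(0 \right)} q{\left(3 \right)} + s{\left(-4,1 \right)}\right) + 484\right)^{2} = \left(\left(3 \left(-9 + 3^{2} - 12\right) + \frac{-3 + 1}{-4}\right) + 484\right)^{2} = \left(\left(3 \left(-9 + 9 - 12\right) - - \frac{1}{2}\right) + 484\right)^{2} = \left(\left(3 \left(-12\right) + \frac{1}{2}\right) + 484\right)^{2} = \left(\left(-36 + \frac{1}{2}\right) + 484\right)^{2} = \left(- \frac{71}{2} + 484\right)^{2} = \left(\frac{897}{2}\right)^{2} = \frac{804609}{4}$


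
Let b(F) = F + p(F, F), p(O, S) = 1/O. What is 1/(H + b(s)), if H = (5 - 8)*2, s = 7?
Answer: 7/8 ≈ 0.87500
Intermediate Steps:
b(F) = F + 1/F
H = -6 (H = -3*2 = -6)
1/(H + b(s)) = 1/(-6 + (7 + 1/7)) = 1/(-6 + (7 + ⅐)) = 1/(-6 + 50/7) = 1/(8/7) = 7/8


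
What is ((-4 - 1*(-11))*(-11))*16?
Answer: -1232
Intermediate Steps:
((-4 - 1*(-11))*(-11))*16 = ((-4 + 11)*(-11))*16 = (7*(-11))*16 = -77*16 = -1232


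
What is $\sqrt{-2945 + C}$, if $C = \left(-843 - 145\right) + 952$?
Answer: $i \sqrt{2981} \approx 54.599 i$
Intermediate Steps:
$C = -36$ ($C = -988 + 952 = -36$)
$\sqrt{-2945 + C} = \sqrt{-2945 - 36} = \sqrt{-2981} = i \sqrt{2981}$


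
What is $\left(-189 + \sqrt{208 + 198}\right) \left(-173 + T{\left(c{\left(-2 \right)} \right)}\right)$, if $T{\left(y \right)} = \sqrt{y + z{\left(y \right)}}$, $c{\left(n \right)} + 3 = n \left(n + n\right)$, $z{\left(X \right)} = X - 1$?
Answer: $32130 - 170 \sqrt{406} \approx 28705.0$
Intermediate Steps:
$z{\left(X \right)} = -1 + X$ ($z{\left(X \right)} = X - 1 = -1 + X$)
$c{\left(n \right)} = -3 + 2 n^{2}$ ($c{\left(n \right)} = -3 + n \left(n + n\right) = -3 + n 2 n = -3 + 2 n^{2}$)
$T{\left(y \right)} = \sqrt{-1 + 2 y}$ ($T{\left(y \right)} = \sqrt{y + \left(-1 + y\right)} = \sqrt{-1 + 2 y}$)
$\left(-189 + \sqrt{208 + 198}\right) \left(-173 + T{\left(c{\left(-2 \right)} \right)}\right) = \left(-189 + \sqrt{208 + 198}\right) \left(-173 + \sqrt{-1 + 2 \left(-3 + 2 \left(-2\right)^{2}\right)}\right) = \left(-189 + \sqrt{406}\right) \left(-173 + \sqrt{-1 + 2 \left(-3 + 2 \cdot 4\right)}\right) = \left(-189 + \sqrt{406}\right) \left(-173 + \sqrt{-1 + 2 \left(-3 + 8\right)}\right) = \left(-189 + \sqrt{406}\right) \left(-173 + \sqrt{-1 + 2 \cdot 5}\right) = \left(-189 + \sqrt{406}\right) \left(-173 + \sqrt{-1 + 10}\right) = \left(-189 + \sqrt{406}\right) \left(-173 + \sqrt{9}\right) = \left(-189 + \sqrt{406}\right) \left(-173 + 3\right) = \left(-189 + \sqrt{406}\right) \left(-170\right) = 32130 - 170 \sqrt{406}$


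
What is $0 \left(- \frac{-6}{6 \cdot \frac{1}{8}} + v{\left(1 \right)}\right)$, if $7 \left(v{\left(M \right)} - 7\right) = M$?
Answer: $0$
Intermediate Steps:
$v{\left(M \right)} = 7 + \frac{M}{7}$
$0 \left(- \frac{-6}{6 \cdot \frac{1}{8}} + v{\left(1 \right)}\right) = 0 \left(- \frac{-6}{6 \cdot \frac{1}{8}} + \left(7 + \frac{1}{7} \cdot 1\right)\right) = 0 \left(- \frac{-6}{6 \cdot \frac{1}{8}} + \left(7 + \frac{1}{7}\right)\right) = 0 \left(- \frac{-6}{\frac{3}{4}} + \frac{50}{7}\right) = 0 \left(- \frac{\left(-6\right) 4}{3} + \frac{50}{7}\right) = 0 \left(\left(-1\right) \left(-8\right) + \frac{50}{7}\right) = 0 \left(8 + \frac{50}{7}\right) = 0 \cdot \frac{106}{7} = 0$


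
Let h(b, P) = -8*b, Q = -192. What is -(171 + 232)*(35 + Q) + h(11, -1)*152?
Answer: 49895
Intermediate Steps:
-(171 + 232)*(35 + Q) + h(11, -1)*152 = -(171 + 232)*(35 - 192) - 8*11*152 = -403*(-157) - 88*152 = -1*(-63271) - 13376 = 63271 - 13376 = 49895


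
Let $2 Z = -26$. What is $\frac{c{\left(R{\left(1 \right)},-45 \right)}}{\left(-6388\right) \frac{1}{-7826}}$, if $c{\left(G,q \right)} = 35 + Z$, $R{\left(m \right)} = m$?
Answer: $\frac{43043}{1597} \approx 26.952$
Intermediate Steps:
$Z = -13$ ($Z = \frac{1}{2} \left(-26\right) = -13$)
$c{\left(G,q \right)} = 22$ ($c{\left(G,q \right)} = 35 - 13 = 22$)
$\frac{c{\left(R{\left(1 \right)},-45 \right)}}{\left(-6388\right) \frac{1}{-7826}} = \frac{22}{\left(-6388\right) \frac{1}{-7826}} = \frac{22}{\left(-6388\right) \left(- \frac{1}{7826}\right)} = \frac{22}{\frac{3194}{3913}} = 22 \cdot \frac{3913}{3194} = \frac{43043}{1597}$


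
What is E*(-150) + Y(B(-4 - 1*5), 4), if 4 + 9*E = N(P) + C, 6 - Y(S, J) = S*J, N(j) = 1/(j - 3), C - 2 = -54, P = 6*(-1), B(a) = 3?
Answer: 25088/27 ≈ 929.19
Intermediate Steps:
P = -6
C = -52 (C = 2 - 54 = -52)
N(j) = 1/(-3 + j)
Y(S, J) = 6 - J*S (Y(S, J) = 6 - S*J = 6 - J*S)
E = -505/81 (E = -4/9 + (1/(-3 - 6) - 52)/9 = -4/9 + (1/(-9) - 52)/9 = -4/9 + (-⅑ - 52)/9 = -4/9 + (⅑)*(-469/9) = -4/9 - 469/81 = -505/81 ≈ -6.2346)
E*(-150) + Y(B(-4 - 1*5), 4) = -505/81*(-150) + (6 - 1*4*3) = 25250/27 + (6 - 12) = 25250/27 - 6 = 25088/27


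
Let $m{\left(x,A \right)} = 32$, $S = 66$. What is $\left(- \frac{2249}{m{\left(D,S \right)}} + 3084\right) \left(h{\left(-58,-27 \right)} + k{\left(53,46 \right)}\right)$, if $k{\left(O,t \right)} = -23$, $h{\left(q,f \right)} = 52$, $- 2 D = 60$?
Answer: $\frac{2796731}{32} \approx 87398.0$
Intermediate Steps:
$D = -30$ ($D = \left(- \frac{1}{2}\right) 60 = -30$)
$\left(- \frac{2249}{m{\left(D,S \right)}} + 3084\right) \left(h{\left(-58,-27 \right)} + k{\left(53,46 \right)}\right) = \left(- \frac{2249}{32} + 3084\right) \left(52 - 23\right) = \left(\left(-2249\right) \frac{1}{32} + 3084\right) 29 = \left(- \frac{2249}{32} + 3084\right) 29 = \frac{96439}{32} \cdot 29 = \frac{2796731}{32}$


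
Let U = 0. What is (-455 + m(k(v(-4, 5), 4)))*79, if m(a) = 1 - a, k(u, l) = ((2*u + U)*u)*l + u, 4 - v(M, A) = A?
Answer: -36419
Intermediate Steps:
v(M, A) = 4 - A
k(u, l) = u + 2*l*u**2 (k(u, l) = ((2*u + 0)*u)*l + u = ((2*u)*u)*l + u = (2*u**2)*l + u = 2*l*u**2 + u = u + 2*l*u**2)
(-455 + m(k(v(-4, 5), 4)))*79 = (-455 + (1 - (4 - 1*5)*(1 + 2*4*(4 - 1*5))))*79 = (-455 + (1 - (4 - 5)*(1 + 2*4*(4 - 5))))*79 = (-455 + (1 - (-1)*(1 + 2*4*(-1))))*79 = (-455 + (1 - (-1)*(1 - 8)))*79 = (-455 + (1 - (-1)*(-7)))*79 = (-455 + (1 - 1*7))*79 = (-455 + (1 - 7))*79 = (-455 - 6)*79 = -461*79 = -36419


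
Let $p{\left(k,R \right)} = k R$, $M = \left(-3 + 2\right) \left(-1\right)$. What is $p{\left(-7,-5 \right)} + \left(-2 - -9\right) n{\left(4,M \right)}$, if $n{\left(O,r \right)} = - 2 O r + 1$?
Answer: $-14$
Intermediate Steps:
$M = 1$ ($M = \left(-1\right) \left(-1\right) = 1$)
$n{\left(O,r \right)} = 1 - 2 O r$ ($n{\left(O,r \right)} = - 2 O r + 1 = 1 - 2 O r$)
$p{\left(k,R \right)} = R k$
$p{\left(-7,-5 \right)} + \left(-2 - -9\right) n{\left(4,M \right)} = \left(-5\right) \left(-7\right) + \left(-2 - -9\right) \left(1 - 8 \cdot 1\right) = 35 + \left(-2 + 9\right) \left(1 - 8\right) = 35 + 7 \left(-7\right) = 35 - 49 = -14$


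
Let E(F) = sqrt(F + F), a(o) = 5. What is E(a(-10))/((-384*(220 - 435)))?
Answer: sqrt(10)/82560 ≈ 3.8303e-5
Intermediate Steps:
E(F) = sqrt(2)*sqrt(F) (E(F) = sqrt(2*F) = sqrt(2)*sqrt(F))
E(a(-10))/((-384*(220 - 435))) = (sqrt(2)*sqrt(5))/((-384*(220 - 435))) = sqrt(10)/((-384*(-215))) = sqrt(10)/82560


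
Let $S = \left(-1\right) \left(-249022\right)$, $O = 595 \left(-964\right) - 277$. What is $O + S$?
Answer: $-324835$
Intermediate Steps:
$O = -573857$ ($O = -573580 - 277 = -573857$)
$S = 249022$
$O + S = -573857 + 249022 = -324835$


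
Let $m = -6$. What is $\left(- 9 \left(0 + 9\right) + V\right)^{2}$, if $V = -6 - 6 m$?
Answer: $2601$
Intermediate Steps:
$V = 30$ ($V = -6 - -36 = -6 + 36 = 30$)
$\left(- 9 \left(0 + 9\right) + V\right)^{2} = \left(- 9 \left(0 + 9\right) + 30\right)^{2} = \left(\left(-9\right) 9 + 30\right)^{2} = \left(-81 + 30\right)^{2} = \left(-51\right)^{2} = 2601$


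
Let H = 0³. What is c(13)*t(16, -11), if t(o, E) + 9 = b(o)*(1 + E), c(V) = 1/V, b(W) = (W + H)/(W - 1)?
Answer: -59/39 ≈ -1.5128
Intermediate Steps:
H = 0
b(W) = W/(-1 + W) (b(W) = (W + 0)/(W - 1) = W/(-1 + W))
c(V) = 1/V
t(o, E) = -9 + o*(1 + E)/(-1 + o) (t(o, E) = -9 + (o/(-1 + o))*(1 + E) = -9 + o*(1 + E)/(-1 + o))
c(13)*t(16, -11) = ((9 - 8*16 - 11*16)/(-1 + 16))/13 = ((9 - 128 - 176)/15)/13 = ((1/15)*(-295))/13 = (1/13)*(-59/3) = -59/39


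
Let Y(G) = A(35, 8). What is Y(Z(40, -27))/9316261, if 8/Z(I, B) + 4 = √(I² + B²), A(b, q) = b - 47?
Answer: -12/9316261 ≈ -1.2881e-6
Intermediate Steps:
A(b, q) = -47 + b
Z(I, B) = 8/(-4 + √(B² + I²)) (Z(I, B) = 8/(-4 + √(I² + B²)) = 8/(-4 + √(B² + I²)))
Y(G) = -12 (Y(G) = -47 + 35 = -12)
Y(Z(40, -27))/9316261 = -12/9316261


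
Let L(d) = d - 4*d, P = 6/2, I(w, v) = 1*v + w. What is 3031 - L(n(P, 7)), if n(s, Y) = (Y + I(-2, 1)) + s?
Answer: 3058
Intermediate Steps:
I(w, v) = v + w
P = 3 (P = 6*(1/2) = 3)
n(s, Y) = -1 + Y + s (n(s, Y) = (Y + (1 - 2)) + s = (Y - 1) + s = (-1 + Y) + s = -1 + Y + s)
L(d) = -3*d
3031 - L(n(P, 7)) = 3031 - (-3)*(-1 + 7 + 3) = 3031 - (-3)*9 = 3031 - 1*(-27) = 3031 + 27 = 3058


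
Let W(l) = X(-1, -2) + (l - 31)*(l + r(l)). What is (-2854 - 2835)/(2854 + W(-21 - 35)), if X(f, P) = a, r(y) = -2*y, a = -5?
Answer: 5689/2023 ≈ 2.8122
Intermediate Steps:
X(f, P) = -5
W(l) = -5 - l*(-31 + l) (W(l) = -5 + (l - 31)*(l - 2*l) = -5 + (-31 + l)*(-l) = -5 - l*(-31 + l))
(-2854 - 2835)/(2854 + W(-21 - 35)) = (-2854 - 2835)/(2854 + (-5 - (-21 - 35)**2 + 31*(-21 - 35))) = -5689/(2854 + (-5 - 1*(-56)**2 + 31*(-56))) = -5689/(2854 + (-5 - 1*3136 - 1736)) = -5689/(2854 + (-5 - 3136 - 1736)) = -5689/(2854 - 4877) = -5689/(-2023) = -5689*(-1/2023) = 5689/2023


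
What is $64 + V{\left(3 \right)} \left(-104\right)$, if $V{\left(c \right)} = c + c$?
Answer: $-560$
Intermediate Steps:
$V{\left(c \right)} = 2 c$
$64 + V{\left(3 \right)} \left(-104\right) = 64 + 2 \cdot 3 \left(-104\right) = 64 + 6 \left(-104\right) = 64 - 624 = -560$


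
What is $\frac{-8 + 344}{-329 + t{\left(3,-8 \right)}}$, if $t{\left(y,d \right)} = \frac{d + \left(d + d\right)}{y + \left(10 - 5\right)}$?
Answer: $- \frac{84}{83} \approx -1.012$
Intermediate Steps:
$t{\left(y,d \right)} = \frac{3 d}{5 + y}$ ($t{\left(y,d \right)} = \frac{d + 2 d}{y + \left(10 - 5\right)} = \frac{3 d}{y + 5} = \frac{3 d}{5 + y}$)
$\frac{-8 + 344}{-329 + t{\left(3,-8 \right)}} = \frac{-8 + 344}{-329 + 3 \left(-8\right) \frac{1}{5 + 3}} = \frac{336}{-329 + 3 \left(-8\right) \frac{1}{8}} = \frac{336}{-329 - 3} = \frac{336}{-332} = 336 \left(- \frac{1}{332}\right) = - \frac{84}{83}$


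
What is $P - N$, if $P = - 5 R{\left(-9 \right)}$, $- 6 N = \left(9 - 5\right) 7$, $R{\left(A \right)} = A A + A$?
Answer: $- \frac{1066}{3} \approx -355.33$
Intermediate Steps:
$R{\left(A \right)} = A + A^{2}$ ($R{\left(A \right)} = A^{2} + A = A + A^{2}$)
$N = - \frac{14}{3}$ ($N = - \frac{\left(9 - 5\right) 7}{6} = - \frac{4 \cdot 7}{6} = \left(- \frac{1}{6}\right) 28 = - \frac{14}{3} \approx -4.6667$)
$P = -360$ ($P = - 5 \left(- 9 \left(1 - 9\right)\right) = - 5 \left(\left(-9\right) \left(-8\right)\right) = \left(-5\right) 72 = -360$)
$P - N = -360 - - \frac{14}{3} = -360 + \frac{14}{3} = - \frac{1066}{3}$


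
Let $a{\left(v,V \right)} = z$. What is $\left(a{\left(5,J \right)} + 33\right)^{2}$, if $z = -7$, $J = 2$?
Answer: $676$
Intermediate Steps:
$a{\left(v,V \right)} = -7$
$\left(a{\left(5,J \right)} + 33\right)^{2} = \left(-7 + 33\right)^{2} = 26^{2} = 676$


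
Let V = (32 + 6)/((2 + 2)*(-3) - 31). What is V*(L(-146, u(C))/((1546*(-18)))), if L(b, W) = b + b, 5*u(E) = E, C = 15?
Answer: -2774/299151 ≈ -0.0092729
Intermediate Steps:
u(E) = E/5
L(b, W) = 2*b
V = -38/43 (V = 38/(4*(-3) - 31) = 38/(-12 - 31) = 38/(-43) = 38*(-1/43) = -38/43 ≈ -0.88372)
V*(L(-146, u(C))/((1546*(-18)))) = -38*2*(-146)/(43*(1546*(-18))) = -(-11096)/(43*(-27828)) = -(-11096)*(-1)/(43*27828) = -38/43*73/6957 = -2774/299151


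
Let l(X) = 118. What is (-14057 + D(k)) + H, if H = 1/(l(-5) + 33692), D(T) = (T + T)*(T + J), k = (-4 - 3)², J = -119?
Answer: -707203769/33810 ≈ -20917.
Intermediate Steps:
k = 49 (k = (-7)² = 49)
D(T) = 2*T*(-119 + T) (D(T) = (T + T)*(T - 119) = (2*T)*(-119 + T) = 2*T*(-119 + T))
H = 1/33810 (H = 1/(118 + 33692) = 1/33810 ≈ 2.9577e-5)
(-14057 + D(k)) + H = (-14057 + 2*49*(-119 + 49)) + 1/33810 = (-14057 + 2*49*(-70)) + 1/33810 = (-14057 - 6860) + 1/33810 = -20917 + 1/33810 = -707203769/33810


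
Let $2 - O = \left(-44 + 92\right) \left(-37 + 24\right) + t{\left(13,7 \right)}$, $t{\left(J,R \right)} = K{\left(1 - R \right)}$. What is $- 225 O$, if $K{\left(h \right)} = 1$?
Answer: $-140625$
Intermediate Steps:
$t{\left(J,R \right)} = 1$
$O = 625$ ($O = 2 - \left(\left(-44 + 92\right) \left(-37 + 24\right) + 1\right) = 2 - \left(48 \left(-13\right) + 1\right) = 2 - \left(-624 + 1\right) = 2 - -623 = 2 + 623 = 625$)
$- 225 O = \left(-225\right) 625 = -140625$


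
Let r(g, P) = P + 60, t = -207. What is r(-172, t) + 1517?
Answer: 1370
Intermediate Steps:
r(g, P) = 60 + P
r(-172, t) + 1517 = (60 - 207) + 1517 = -147 + 1517 = 1370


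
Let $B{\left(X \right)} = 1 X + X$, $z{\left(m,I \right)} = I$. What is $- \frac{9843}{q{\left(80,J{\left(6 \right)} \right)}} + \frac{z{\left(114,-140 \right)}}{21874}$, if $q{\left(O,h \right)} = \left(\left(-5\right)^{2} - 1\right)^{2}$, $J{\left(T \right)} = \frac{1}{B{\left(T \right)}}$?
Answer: $- \frac{35897737}{2099904} \approx -17.095$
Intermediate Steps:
$B{\left(X \right)} = 2 X$ ($B{\left(X \right)} = X + X = 2 X$)
$J{\left(T \right)} = \frac{1}{2 T}$
$q{\left(O,h \right)} = 576$ ($q{\left(O,h \right)} = \left(25 - 1\right)^{2} = 24^{2} = 576$)
$- \frac{9843}{q{\left(80,J{\left(6 \right)} \right)}} + \frac{z{\left(114,-140 \right)}}{21874} = - \frac{9843}{576} - \frac{140}{21874} = \left(-9843\right) \frac{1}{576} - \frac{70}{10937} = - \frac{3281}{192} - \frac{70}{10937} = - \frac{35897737}{2099904}$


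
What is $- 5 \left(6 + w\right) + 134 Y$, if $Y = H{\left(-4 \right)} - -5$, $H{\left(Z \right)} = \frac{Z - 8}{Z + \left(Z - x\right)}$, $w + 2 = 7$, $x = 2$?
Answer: $\frac{3879}{5} \approx 775.8$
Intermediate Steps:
$w = 5$ ($w = -2 + 7 = 5$)
$H{\left(Z \right)} = \frac{-8 + Z}{-2 + 2 Z}$ ($H{\left(Z \right)} = \frac{Z - 8}{Z + \left(Z - 2\right)} = \frac{-8 + Z}{Z + \left(Z - 2\right)} = \frac{-8 + Z}{Z + \left(-2 + Z\right)} = \frac{-8 + Z}{-2 + 2 Z}$)
$Y = \frac{31}{5}$ ($Y = \frac{-8 - 4}{2 \left(-1 - 4\right)} - -5 = \frac{1}{2} \frac{1}{-5} \left(-12\right) + 5 = \frac{1}{2} \left(- \frac{1}{5}\right) \left(-12\right) + 5 = \frac{6}{5} + 5 = \frac{31}{5} \approx 6.2$)
$- 5 \left(6 + w\right) + 134 Y = - 5 \left(6 + 5\right) + 134 \cdot \frac{31}{5} = \left(-5\right) 11 + \frac{4154}{5} = -55 + \frac{4154}{5} = \frac{3879}{5}$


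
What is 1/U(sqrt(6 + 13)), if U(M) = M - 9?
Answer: -9/62 - sqrt(19)/62 ≈ -0.21547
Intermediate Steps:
U(M) = -9 + M
1/U(sqrt(6 + 13)) = 1/(-9 + sqrt(6 + 13)) = 1/(-9 + sqrt(19))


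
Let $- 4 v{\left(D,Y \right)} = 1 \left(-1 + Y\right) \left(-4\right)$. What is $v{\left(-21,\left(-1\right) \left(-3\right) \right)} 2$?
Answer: $4$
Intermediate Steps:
$v{\left(D,Y \right)} = -1 + Y$ ($v{\left(D,Y \right)} = - \frac{1 \left(-1 + Y\right) \left(-4\right)}{4} = - \frac{1 \left(4 - 4 Y\right)}{4} = - \frac{4 - 4 Y}{4} = -1 + Y$)
$v{\left(-21,\left(-1\right) \left(-3\right) \right)} 2 = \left(-1 - -3\right) 2 = \left(-1 + 3\right) 2 = 2 \cdot 2 = 4$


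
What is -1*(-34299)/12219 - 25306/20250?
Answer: 64223456/41239125 ≈ 1.5573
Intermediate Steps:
-1*(-34299)/12219 - 25306/20250 = 34299*(1/12219) - 25306*1/20250 = 11433/4073 - 12653/10125 = 64223456/41239125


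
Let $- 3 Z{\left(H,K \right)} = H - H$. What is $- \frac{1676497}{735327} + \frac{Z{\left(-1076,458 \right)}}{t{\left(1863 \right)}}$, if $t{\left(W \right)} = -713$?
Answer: $- \frac{1676497}{735327} \approx -2.2799$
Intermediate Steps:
$Z{\left(H,K \right)} = 0$ ($Z{\left(H,K \right)} = - \frac{H - H}{3} = \left(- \frac{1}{3}\right) 0 = 0$)
$- \frac{1676497}{735327} + \frac{Z{\left(-1076,458 \right)}}{t{\left(1863 \right)}} = - \frac{1676497}{735327} + \frac{0}{-713} = \left(-1676497\right) \frac{1}{735327} + 0 \left(- \frac{1}{713}\right) = - \frac{1676497}{735327} + 0 = - \frac{1676497}{735327}$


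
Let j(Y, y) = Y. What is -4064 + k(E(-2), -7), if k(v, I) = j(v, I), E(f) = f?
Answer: -4066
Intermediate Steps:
k(v, I) = v
-4064 + k(E(-2), -7) = -4064 - 2 = -4066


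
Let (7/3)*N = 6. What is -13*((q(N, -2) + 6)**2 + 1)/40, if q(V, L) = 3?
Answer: -533/20 ≈ -26.650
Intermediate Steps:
N = 18/7 (N = (3/7)*6 = 18/7 ≈ 2.5714)
-13*((q(N, -2) + 6)**2 + 1)/40 = -13*((3 + 6)**2 + 1)/40 = -13*(9**2 + 1)*(1/40) = -13*(81 + 1)*(1/40) = -13*82*(1/40) = -1066*1/40 = -533/20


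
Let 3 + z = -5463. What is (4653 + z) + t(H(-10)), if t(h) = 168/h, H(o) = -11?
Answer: -9111/11 ≈ -828.27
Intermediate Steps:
z = -5466 (z = -3 - 5463 = -5466)
(4653 + z) + t(H(-10)) = (4653 - 5466) + 168/(-11) = -813 + 168*(-1/11) = -813 - 168/11 = -9111/11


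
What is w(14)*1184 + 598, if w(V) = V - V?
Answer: 598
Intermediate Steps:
w(V) = 0
w(14)*1184 + 598 = 0*1184 + 598 = 0 + 598 = 598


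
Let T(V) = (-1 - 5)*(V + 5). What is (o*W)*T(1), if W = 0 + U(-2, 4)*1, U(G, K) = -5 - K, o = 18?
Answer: 5832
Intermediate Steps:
W = -9 (W = 0 + (-5 - 1*4)*1 = 0 + (-5 - 4)*1 = 0 - 9*1 = 0 - 9 = -9)
T(V) = -30 - 6*V (T(V) = -6*(5 + V) = -30 - 6*V)
(o*W)*T(1) = (18*(-9))*(-30 - 6*1) = -162*(-30 - 6) = -162*(-36) = 5832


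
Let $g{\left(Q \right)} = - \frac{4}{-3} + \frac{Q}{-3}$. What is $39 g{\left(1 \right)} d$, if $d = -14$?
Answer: $-546$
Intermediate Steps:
$g{\left(Q \right)} = \frac{4}{3} - \frac{Q}{3}$ ($g{\left(Q \right)} = \left(-4\right) \left(- \frac{1}{3}\right) + Q \left(- \frac{1}{3}\right) = \frac{4}{3} - \frac{Q}{3}$)
$39 g{\left(1 \right)} d = 39 \left(\frac{4}{3} - \frac{1}{3}\right) \left(-14\right) = 39 \cdot 1 \left(-14\right) = 39 \left(-14\right) = -546$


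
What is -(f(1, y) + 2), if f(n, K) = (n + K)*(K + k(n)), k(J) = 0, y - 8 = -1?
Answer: -58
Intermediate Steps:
y = 7 (y = 8 - 1 = 7)
f(n, K) = K*(K + n) (f(n, K) = (n + K)*(K + 0) = (K + n)*K = K*(K + n))
-(f(1, y) + 2) = -(7*(7 + 1) + 2) = -(7*8 + 2) = -(56 + 2) = -1*58 = -58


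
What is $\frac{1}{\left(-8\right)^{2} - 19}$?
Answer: $\frac{1}{45} \approx 0.022222$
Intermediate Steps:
$\frac{1}{\left(-8\right)^{2} - 19} = \frac{1}{64 - 19} = \frac{1}{45}$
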